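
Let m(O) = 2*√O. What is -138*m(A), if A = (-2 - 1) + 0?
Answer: -276*I*√3 ≈ -478.05*I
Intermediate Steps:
A = -3 (A = -3 + 0 = -3)
-138*m(A) = -276*√(-3) = -276*I*√3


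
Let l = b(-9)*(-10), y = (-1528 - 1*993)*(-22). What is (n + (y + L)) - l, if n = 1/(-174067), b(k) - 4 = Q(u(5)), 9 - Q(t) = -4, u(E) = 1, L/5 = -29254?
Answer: -15777084747/174067 ≈ -90638.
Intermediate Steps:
L = -146270 (L = 5*(-29254) = -146270)
Q(t) = 13 (Q(t) = 9 - 1*(-4) = 9 + 4 = 13)
b(k) = 17 (b(k) = 4 + 13 = 17)
y = 55462 (y = (-1528 - 993)*(-22) = -2521*(-22) = 55462)
l = -170 (l = 17*(-10) = -170)
n = -1/174067 ≈ -5.7449e-6
(n + (y + L)) - l = (-1/174067 + (55462 - 146270)) - 1*(-170) = (-1/174067 - 90808) + 170 = -15806676137/174067 + 170 = -15777084747/174067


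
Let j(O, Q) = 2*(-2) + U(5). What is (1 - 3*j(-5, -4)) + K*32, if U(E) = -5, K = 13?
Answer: 444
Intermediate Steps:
j(O, Q) = -9 (j(O, Q) = 2*(-2) - 5 = -4 - 5 = -9)
(1 - 3*j(-5, -4)) + K*32 = (1 - 3*(-9)) + 13*32 = (1 + 27) + 416 = 28 + 416 = 444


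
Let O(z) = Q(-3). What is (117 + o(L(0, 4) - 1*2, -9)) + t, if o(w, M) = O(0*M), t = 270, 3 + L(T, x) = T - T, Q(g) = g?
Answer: 384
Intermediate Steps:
L(T, x) = -3 (L(T, x) = -3 + (T - T) = -3 + 0 = -3)
O(z) = -3
o(w, M) = -3
(117 + o(L(0, 4) - 1*2, -9)) + t = (117 - 3) + 270 = 114 + 270 = 384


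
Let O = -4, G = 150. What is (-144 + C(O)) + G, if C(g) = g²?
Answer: 22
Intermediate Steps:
(-144 + C(O)) + G = (-144 + (-4)²) + 150 = (-144 + 16) + 150 = -128 + 150 = 22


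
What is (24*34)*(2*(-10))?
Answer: -16320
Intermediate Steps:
(24*34)*(2*(-10)) = 816*(-20) = -16320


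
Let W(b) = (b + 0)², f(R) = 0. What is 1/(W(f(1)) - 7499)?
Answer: -1/7499 ≈ -0.00013335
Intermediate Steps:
W(b) = b²
1/(W(f(1)) - 7499) = 1/(0² - 7499) = 1/(0 - 7499) = 1/(-7499) = -1/7499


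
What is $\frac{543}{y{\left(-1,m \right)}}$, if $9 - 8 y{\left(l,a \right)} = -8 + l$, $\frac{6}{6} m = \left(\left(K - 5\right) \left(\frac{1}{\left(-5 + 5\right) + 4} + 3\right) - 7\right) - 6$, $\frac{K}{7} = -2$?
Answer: $\frac{724}{3} \approx 241.33$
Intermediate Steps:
$K = -14$ ($K = 7 \left(-2\right) = -14$)
$m = - \frac{299}{4}$ ($m = \left(\left(-14 - 5\right) \left(\frac{1}{\left(-5 + 5\right) + 4} + 3\right) - 7\right) - 6 = \left(- 19 \left(\frac{1}{0 + 4} + 3\right) - 7\right) - 6 = \left(- 19 \left(\frac{1}{4} + 3\right) - 7\right) - 6 = \left(\left(-19\right) \frac{13}{4} - 7\right) - 6 = \left(- \frac{247}{4} - 7\right) - 6 = - \frac{275}{4} - 6 = - \frac{299}{4} \approx -74.75$)
$y{\left(l,a \right)} = \frac{17}{8} - \frac{l}{8}$ ($y{\left(l,a \right)} = \frac{9}{8} - \frac{-8 + l}{8} = \frac{9}{8} - \left(-1 + \frac{l}{8}\right) = \frac{17}{8} - \frac{l}{8}$)
$\frac{543}{y{\left(-1,m \right)}} = \frac{543}{\frac{17}{8} - - \frac{1}{8}} = \frac{543}{\frac{17}{8} + \frac{1}{8}} = \frac{543}{\frac{9}{4}} = 543 \cdot \frac{4}{9} = \frac{724}{3}$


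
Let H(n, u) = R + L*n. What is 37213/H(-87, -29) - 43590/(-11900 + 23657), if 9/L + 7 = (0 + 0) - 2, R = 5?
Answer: 144500987/360548 ≈ 400.78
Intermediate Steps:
L = -1 (L = 9/(-7 + ((0 + 0) - 2)) = 9/(-7 + (0 - 2)) = 9/(-7 - 2) = 9/(-9) = 9*(-⅑) = -1)
H(n, u) = 5 - n
37213/H(-87, -29) - 43590/(-11900 + 23657) = 37213/(5 - 1*(-87)) - 43590/(-11900 + 23657) = 37213/(5 + 87) - 43590/11757 = 37213/92 - 43590*1/11757 = 37213*(1/92) - 14530/3919 = 37213/92 - 14530/3919 = 144500987/360548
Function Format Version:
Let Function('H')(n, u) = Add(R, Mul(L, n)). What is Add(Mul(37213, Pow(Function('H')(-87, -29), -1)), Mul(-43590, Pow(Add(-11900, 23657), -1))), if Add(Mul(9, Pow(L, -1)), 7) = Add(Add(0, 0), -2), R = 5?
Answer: Rational(144500987, 360548) ≈ 400.78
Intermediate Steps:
L = -1 (L = Mul(9, Pow(Add(-7, Add(Add(0, 0), -2)), -1)) = Mul(9, Pow(Add(-7, Add(0, -2)), -1)) = Mul(9, Pow(Add(-7, -2), -1)) = Mul(9, Pow(-9, -1)) = Mul(9, Rational(-1, 9)) = -1)
Function('H')(n, u) = Add(5, Mul(-1, n))
Add(Mul(37213, Pow(Function('H')(-87, -29), -1)), Mul(-43590, Pow(Add(-11900, 23657), -1))) = Add(Mul(37213, Pow(Add(5, Mul(-1, -87)), -1)), Mul(-43590, Pow(Add(-11900, 23657), -1))) = Add(Mul(37213, Pow(Add(5, 87), -1)), Mul(-43590, Pow(11757, -1))) = Add(Mul(37213, Pow(92, -1)), Mul(-43590, Rational(1, 11757))) = Add(Mul(37213, Rational(1, 92)), Rational(-14530, 3919)) = Add(Rational(37213, 92), Rational(-14530, 3919)) = Rational(144500987, 360548)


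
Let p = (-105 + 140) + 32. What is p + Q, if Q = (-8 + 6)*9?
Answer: 49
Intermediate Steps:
Q = -18 (Q = -2*9 = -18)
p = 67 (p = 35 + 32 = 67)
p + Q = 67 - 18 = 49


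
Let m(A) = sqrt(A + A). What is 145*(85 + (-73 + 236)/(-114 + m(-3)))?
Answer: 26259210/2167 - 23635*I*sqrt(6)/13002 ≈ 12118.0 - 4.4527*I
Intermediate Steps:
m(A) = sqrt(2)*sqrt(A) (m(A) = sqrt(2*A) = sqrt(2)*sqrt(A))
145*(85 + (-73 + 236)/(-114 + m(-3))) = 145*(85 + (-73 + 236)/(-114 + sqrt(2)*sqrt(-3))) = 145*(85 + 163/(-114 + sqrt(2)*(I*sqrt(3)))) = 145*(85 + 163/(-114 + I*sqrt(6))) = 12325 + 23635/(-114 + I*sqrt(6))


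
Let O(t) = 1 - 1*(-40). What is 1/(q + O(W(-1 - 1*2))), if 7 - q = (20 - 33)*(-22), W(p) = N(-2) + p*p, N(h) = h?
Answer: -1/238 ≈ -0.0042017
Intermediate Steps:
W(p) = -2 + p² (W(p) = -2 + p*p = -2 + p²)
q = -279 (q = 7 - (20 - 33)*(-22) = 7 - (-13)*(-22) = 7 - 1*286 = 7 - 286 = -279)
O(t) = 41 (O(t) = 1 + 40 = 41)
1/(q + O(W(-1 - 1*2))) = 1/(-279 + 41) = 1/(-238) = -1/238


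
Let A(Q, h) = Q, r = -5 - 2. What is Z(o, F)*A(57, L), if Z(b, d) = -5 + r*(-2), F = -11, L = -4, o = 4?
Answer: 513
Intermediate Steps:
r = -7
Z(b, d) = 9 (Z(b, d) = -5 - 7*(-2) = -5 + 14 = 9)
Z(o, F)*A(57, L) = 9*57 = 513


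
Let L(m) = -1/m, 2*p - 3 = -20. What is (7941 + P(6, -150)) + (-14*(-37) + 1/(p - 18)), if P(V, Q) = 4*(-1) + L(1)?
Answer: 448060/53 ≈ 8454.0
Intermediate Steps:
p = -17/2 (p = 3/2 + (½)*(-20) = 3/2 - 10 = -17/2 ≈ -8.5000)
P(V, Q) = -5 (P(V, Q) = 4*(-1) - 1/1 = -4 - 1*1 = -4 - 1 = -5)
(7941 + P(6, -150)) + (-14*(-37) + 1/(p - 18)) = (7941 - 5) + (-14*(-37) + 1/(-17/2 - 18)) = 7936 + (518 + 1/(-53/2)) = 7936 + (518 - 2/53) = 7936 + 27452/53 = 448060/53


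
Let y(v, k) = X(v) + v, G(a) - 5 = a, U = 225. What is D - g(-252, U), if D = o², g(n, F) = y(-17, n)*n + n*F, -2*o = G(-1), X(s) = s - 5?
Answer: 46876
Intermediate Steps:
G(a) = 5 + a
X(s) = -5 + s
o = -2 (o = -(5 - 1)/2 = -½*4 = -2)
y(v, k) = -5 + 2*v (y(v, k) = (-5 + v) + v = -5 + 2*v)
g(n, F) = -39*n + F*n (g(n, F) = (-5 + 2*(-17))*n + n*F = (-5 - 34)*n + F*n = -39*n + F*n)
D = 4 (D = (-2)² = 4)
D - g(-252, U) = 4 - (-252)*(-39 + 225) = 4 - (-252)*186 = 4 - 1*(-46872) = 4 + 46872 = 46876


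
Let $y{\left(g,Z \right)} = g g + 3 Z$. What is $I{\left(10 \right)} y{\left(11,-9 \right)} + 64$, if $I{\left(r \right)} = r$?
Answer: $1004$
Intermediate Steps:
$y{\left(g,Z \right)} = g^{2} + 3 Z$
$I{\left(10 \right)} y{\left(11,-9 \right)} + 64 = 10 \left(11^{2} + 3 \left(-9\right)\right) + 64 = 10 \left(121 - 27\right) + 64 = 10 \cdot 94 + 64 = 940 + 64 = 1004$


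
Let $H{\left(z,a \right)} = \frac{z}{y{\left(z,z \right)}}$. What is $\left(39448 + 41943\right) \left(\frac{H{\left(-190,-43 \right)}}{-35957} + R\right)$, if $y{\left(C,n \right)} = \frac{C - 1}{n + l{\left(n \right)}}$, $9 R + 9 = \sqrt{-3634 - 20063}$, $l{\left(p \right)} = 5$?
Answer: $- \frac{556115158067}{6867787} + \frac{81391 i \sqrt{2633}}{3} \approx -80974.0 + 1.3921 \cdot 10^{6} i$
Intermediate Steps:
$R = -1 + \frac{i \sqrt{2633}}{3}$ ($R = -1 + \frac{\sqrt{-3634 - 20063}}{9} = -1 + \frac{\sqrt{-23697}}{9} = -1 + \frac{3 i \sqrt{2633}}{9} = -1 + \frac{i \sqrt{2633}}{3} \approx -1.0 + 17.104 i$)
$y{\left(C,n \right)} = \frac{-1 + C}{5 + n}$ ($y{\left(C,n \right)} = \frac{C - 1}{n + 5} = \frac{-1 + C}{5 + n}$)
$H{\left(z,a \right)} = \frac{z \left(5 + z\right)}{-1 + z}$ ($H{\left(z,a \right)} = \frac{z}{\frac{1}{5 + z} \left(-1 + z\right)} = z \frac{5 + z}{-1 + z} = \frac{z \left(5 + z\right)}{-1 + z}$)
$\left(39448 + 41943\right) \left(\frac{H{\left(-190,-43 \right)}}{-35957} + R\right) = \left(39448 + 41943\right) \left(\frac{\left(-190\right) \frac{1}{-1 - 190} \left(5 - 190\right)}{-35957} - \left(1 - \frac{i \sqrt{2633}}{3}\right)\right) = 81391 \left(\left(-190\right) \frac{1}{-191} \left(-185\right) \left(- \frac{1}{35957}\right) - \left(1 - \frac{i \sqrt{2633}}{3}\right)\right) = 81391 \left(\left(-190\right) \left(- \frac{1}{191}\right) \left(-185\right) \left(- \frac{1}{35957}\right) - \left(1 - \frac{i \sqrt{2633}}{3}\right)\right) = 81391 \left(\left(- \frac{35150}{191}\right) \left(- \frac{1}{35957}\right) - \left(1 - \frac{i \sqrt{2633}}{3}\right)\right) = 81391 \left(\frac{35150}{6867787} - \left(1 - \frac{i \sqrt{2633}}{3}\right)\right) = 81391 \left(- \frac{6832637}{6867787} + \frac{i \sqrt{2633}}{3}\right) = - \frac{556115158067}{6867787} + \frac{81391 i \sqrt{2633}}{3}$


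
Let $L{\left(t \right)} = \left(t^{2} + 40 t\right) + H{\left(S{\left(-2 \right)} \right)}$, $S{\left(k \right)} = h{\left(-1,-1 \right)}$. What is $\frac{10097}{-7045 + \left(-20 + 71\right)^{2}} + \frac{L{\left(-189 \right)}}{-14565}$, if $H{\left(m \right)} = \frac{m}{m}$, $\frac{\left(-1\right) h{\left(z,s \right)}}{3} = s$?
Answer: $- \frac{272214733}{64726860} \approx -4.2056$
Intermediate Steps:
$h{\left(z,s \right)} = - 3 s$
$S{\left(k \right)} = 3$ ($S{\left(k \right)} = \left(-3\right) \left(-1\right) = 3$)
$H{\left(m \right)} = 1$
$L{\left(t \right)} = 1 + t^{2} + 40 t$ ($L{\left(t \right)} = \left(t^{2} + 40 t\right) + 1 = 1 + t^{2} + 40 t$)
$\frac{10097}{-7045 + \left(-20 + 71\right)^{2}} + \frac{L{\left(-189 \right)}}{-14565} = \frac{10097}{-7045 + \left(-20 + 71\right)^{2}} + \frac{1 + \left(-189\right)^{2} + 40 \left(-189\right)}{-14565} = \frac{10097}{-7045 + 51^{2}} + \left(1 + 35721 - 7560\right) \left(- \frac{1}{14565}\right) = \frac{10097}{-7045 + 2601} + 28162 \left(- \frac{1}{14565}\right) = \frac{10097}{-4444} - \frac{28162}{14565} = 10097 \left(- \frac{1}{4444}\right) - \frac{28162}{14565} = - \frac{10097}{4444} - \frac{28162}{14565} = - \frac{272214733}{64726860}$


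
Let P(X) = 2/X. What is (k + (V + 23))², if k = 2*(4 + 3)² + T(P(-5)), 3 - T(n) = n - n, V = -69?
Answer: 3025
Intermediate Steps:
T(n) = 3 (T(n) = 3 - (n - n) = 3 - 1*0 = 3 + 0 = 3)
k = 101 (k = 2*(4 + 3)² + 3 = 2*7² + 3 = 2*49 + 3 = 98 + 3 = 101)
(k + (V + 23))² = (101 + (-69 + 23))² = (101 - 46)² = 55² = 3025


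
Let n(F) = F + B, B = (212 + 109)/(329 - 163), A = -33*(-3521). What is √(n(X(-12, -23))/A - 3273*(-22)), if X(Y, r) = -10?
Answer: √26788277656672621782/19288038 ≈ 268.34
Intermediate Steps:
A = 116193
B = 321/166 ≈ 1.9337
n(F) = 321/166 + F (n(F) = F + 321/166 = 321/166 + F)
√(n(X(-12, -23))/A - 3273*(-22)) = √((321/166 - 10)/116193 - 3273*(-22)) = √(-1339/166*1/116193 + 72006) = √(-1339/19288038 + 72006) = √(1388854462889/19288038) = √26788277656672621782/19288038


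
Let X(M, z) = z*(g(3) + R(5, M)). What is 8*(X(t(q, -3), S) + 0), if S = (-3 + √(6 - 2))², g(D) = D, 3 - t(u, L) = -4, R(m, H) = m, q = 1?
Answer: 64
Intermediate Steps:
t(u, L) = 7 (t(u, L) = 3 - 1*(-4) = 3 + 4 = 7)
S = 1 (S = (-3 + √4)² = (-3 + 2)² = (-1)² = 1)
X(M, z) = 8*z (X(M, z) = z*(3 + 5) = z*8 = 8*z)
8*(X(t(q, -3), S) + 0) = 8*(8*1 + 0) = 8*(8 + 0) = 8*8 = 64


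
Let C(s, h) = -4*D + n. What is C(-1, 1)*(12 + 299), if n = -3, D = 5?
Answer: -7153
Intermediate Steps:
C(s, h) = -23 (C(s, h) = -4*5 - 3 = -20 - 3 = -23)
C(-1, 1)*(12 + 299) = -23*(12 + 299) = -23*311 = -7153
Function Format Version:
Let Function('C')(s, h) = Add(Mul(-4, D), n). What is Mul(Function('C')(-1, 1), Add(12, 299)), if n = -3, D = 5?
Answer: -7153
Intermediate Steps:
Function('C')(s, h) = -23 (Function('C')(s, h) = Add(Mul(-4, 5), -3) = Add(-20, -3) = -23)
Mul(Function('C')(-1, 1), Add(12, 299)) = Mul(-23, Add(12, 299)) = Mul(-23, 311) = -7153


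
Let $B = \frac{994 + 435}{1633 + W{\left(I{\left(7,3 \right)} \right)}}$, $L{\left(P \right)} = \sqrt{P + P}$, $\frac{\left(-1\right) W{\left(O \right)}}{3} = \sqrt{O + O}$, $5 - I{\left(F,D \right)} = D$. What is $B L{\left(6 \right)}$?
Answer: $\frac{2858 \sqrt{3}}{1627} \approx 3.0425$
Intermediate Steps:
$I{\left(F,D \right)} = 5 - D$
$W{\left(O \right)} = - 3 \sqrt{2} \sqrt{O}$ ($W{\left(O \right)} = - 3 \sqrt{O + O} = - 3 \sqrt{2 O} = - 3 \sqrt{2} \sqrt{O}$)
$L{\left(P \right)} = \sqrt{2} \sqrt{P}$ ($L{\left(P \right)} = \sqrt{2 P} = \sqrt{2} \sqrt{P}$)
$B = \frac{1429}{1627}$ ($B = \frac{994 + 435}{1633 - 3 \sqrt{2} \sqrt{5 - 3}} = \frac{1429}{1633 - 3 \sqrt{2} \sqrt{5 - 3}} = \frac{1429}{1633 - 3 \sqrt{2} \sqrt{2}} = \frac{1429}{1633 - 6} = \frac{1429}{1627} \approx 0.8783$)
$B L{\left(6 \right)} = \frac{1429 \sqrt{2} \sqrt{6}}{1627} = \frac{1429 \cdot 2 \sqrt{3}}{1627} = \frac{2858 \sqrt{3}}{1627}$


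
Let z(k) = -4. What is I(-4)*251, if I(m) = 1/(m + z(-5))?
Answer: -251/8 ≈ -31.375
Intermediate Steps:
I(m) = 1/(-4 + m) (I(m) = 1/(m - 4) = 1/(-4 + m))
I(-4)*251 = 251/(-4 - 4) = 251/(-8) = -⅛*251 = -251/8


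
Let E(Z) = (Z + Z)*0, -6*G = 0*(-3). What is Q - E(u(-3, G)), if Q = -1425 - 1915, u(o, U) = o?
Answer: -3340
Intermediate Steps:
G = 0 (G = -0*(-3) = -⅙*0 = 0)
E(Z) = 0 (E(Z) = (2*Z)*0 = 0)
Q = -3340
Q - E(u(-3, G)) = -3340 - 1*0 = -3340 + 0 = -3340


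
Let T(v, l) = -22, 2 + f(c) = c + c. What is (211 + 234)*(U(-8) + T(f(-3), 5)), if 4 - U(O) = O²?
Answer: -36490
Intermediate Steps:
f(c) = -2 + 2*c (f(c) = -2 + (c + c) = -2 + 2*c)
U(O) = 4 - O²
(211 + 234)*(U(-8) + T(f(-3), 5)) = (211 + 234)*((4 - 1*(-8)²) - 22) = 445*((4 - 1*64) - 22) = 445*((4 - 64) - 22) = 445*(-60 - 22) = 445*(-82) = -36490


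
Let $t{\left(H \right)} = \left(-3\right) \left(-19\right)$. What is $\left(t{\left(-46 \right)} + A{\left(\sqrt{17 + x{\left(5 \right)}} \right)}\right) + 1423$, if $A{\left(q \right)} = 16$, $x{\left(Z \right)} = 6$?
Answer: $1496$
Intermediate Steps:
$t{\left(H \right)} = 57$
$\left(t{\left(-46 \right)} + A{\left(\sqrt{17 + x{\left(5 \right)}} \right)}\right) + 1423 = \left(57 + 16\right) + 1423 = 73 + 1423 = 1496$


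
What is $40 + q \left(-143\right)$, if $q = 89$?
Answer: $-12687$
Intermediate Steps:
$40 + q \left(-143\right) = 40 + 89 \left(-143\right) = 40 - 12727 = -12687$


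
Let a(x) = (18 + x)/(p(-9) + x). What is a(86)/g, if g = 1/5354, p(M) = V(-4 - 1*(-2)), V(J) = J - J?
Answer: 278408/43 ≈ 6474.6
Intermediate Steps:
V(J) = 0
p(M) = 0
g = 1/5354 ≈ 0.00018678
a(x) = (18 + x)/x (a(x) = (18 + x)/(0 + x) = (18 + x)/x)
a(86)/g = ((18 + 86)/86)/(1/5354) = ((1/86)*104)*5354 = (52/43)*5354 = 278408/43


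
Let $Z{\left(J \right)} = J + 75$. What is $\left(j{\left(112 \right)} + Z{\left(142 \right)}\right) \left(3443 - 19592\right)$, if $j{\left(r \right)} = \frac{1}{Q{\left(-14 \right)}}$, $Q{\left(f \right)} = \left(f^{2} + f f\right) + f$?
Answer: $- \frac{63078763}{18} \approx -3.5044 \cdot 10^{6}$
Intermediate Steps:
$Z{\left(J \right)} = 75 + J$
$Q{\left(f \right)} = f + 2 f^{2}$ ($Q{\left(f \right)} = \left(f^{2} + f^{2}\right) + f = 2 f^{2} + f = f + 2 f^{2}$)
$j{\left(r \right)} = \frac{1}{378}$ ($j{\left(r \right)} = \frac{1}{\left(-14\right) \left(1 + 2 \left(-14\right)\right)} = \frac{1}{\left(-14\right) \left(1 - 28\right)} = \frac{1}{\left(-14\right) \left(-27\right)} = \frac{1}{378}$)
$\left(j{\left(112 \right)} + Z{\left(142 \right)}\right) \left(3443 - 19592\right) = \left(\frac{1}{378} + \left(75 + 142\right)\right) \left(3443 - 19592\right) = \left(\frac{1}{378} + 217\right) \left(-16149\right) = \frac{82027}{378} \left(-16149\right) = - \frac{63078763}{18}$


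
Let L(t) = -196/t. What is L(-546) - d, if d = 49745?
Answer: -1940041/39 ≈ -49745.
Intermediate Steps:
L(-546) - d = -196/(-546) - 1*49745 = -196*(-1/546) - 49745 = 14/39 - 49745 = -1940041/39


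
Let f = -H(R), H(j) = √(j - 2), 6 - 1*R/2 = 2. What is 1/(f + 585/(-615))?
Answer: 533/2855 - 1681*√6/8565 ≈ -0.29406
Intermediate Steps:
R = 8 (R = 12 - 2*2 = 12 - 4 = 8)
H(j) = √(-2 + j)
f = -√6 (f = -√(-2 + 8) = -√6 ≈ -2.4495)
1/(f + 585/(-615)) = 1/(-√6 + 585/(-615)) = 1/(-√6 + 585*(-1/615)) = 1/(-√6 - 39/41) = 1/(-39/41 - √6)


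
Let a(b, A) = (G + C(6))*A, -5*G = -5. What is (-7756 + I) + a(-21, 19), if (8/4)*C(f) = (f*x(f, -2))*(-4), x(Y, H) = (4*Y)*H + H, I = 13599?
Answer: 17262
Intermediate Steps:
G = 1 (G = -⅕*(-5) = 1)
x(Y, H) = H + 4*H*Y (x(Y, H) = 4*H*Y + H = H + 4*H*Y)
C(f) = -2*f*(-2 - 8*f) (C(f) = ((f*(-2*(1 + 4*f)))*(-4))/2 = ((f*(-2 - 8*f))*(-4))/2 = (-4*f*(-2 - 8*f))/2 = -2*f*(-2 - 8*f))
a(b, A) = 601*A (a(b, A) = (1 + 4*6*(1 + 4*6))*A = (1 + 4*6*(1 + 24))*A = (1 + 4*6*25)*A = (1 + 600)*A = 601*A)
(-7756 + I) + a(-21, 19) = (-7756 + 13599) + 601*19 = 5843 + 11419 = 17262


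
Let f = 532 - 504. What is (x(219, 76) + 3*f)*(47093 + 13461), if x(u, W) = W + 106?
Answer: 16107364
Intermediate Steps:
f = 28
x(u, W) = 106 + W
(x(219, 76) + 3*f)*(47093 + 13461) = ((106 + 76) + 3*28)*(47093 + 13461) = (182 + 84)*60554 = 266*60554 = 16107364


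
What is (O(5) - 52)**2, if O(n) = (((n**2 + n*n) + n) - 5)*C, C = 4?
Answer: 21904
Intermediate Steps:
O(n) = -20 + 4*n + 8*n**2 (O(n) = (((n**2 + n*n) + n) - 5)*4 = (((n**2 + n**2) + n) - 5)*4 = ((2*n**2 + n) - 5)*4 = ((n + 2*n**2) - 5)*4 = (-5 + n + 2*n**2)*4 = -20 + 4*n + 8*n**2)
(O(5) - 52)**2 = ((-20 + 4*5 + 8*5**2) - 52)**2 = ((-20 + 20 + 8*25) - 52)**2 = ((-20 + 20 + 200) - 52)**2 = (200 - 52)**2 = 148**2 = 21904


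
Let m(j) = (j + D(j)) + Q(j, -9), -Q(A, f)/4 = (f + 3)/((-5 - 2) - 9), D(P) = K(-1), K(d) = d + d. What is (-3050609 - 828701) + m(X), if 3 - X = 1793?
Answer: -7762207/2 ≈ -3.8811e+6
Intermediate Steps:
X = -1790 (X = 3 - 1*1793 = 3 - 1793 = -1790)
K(d) = 2*d
D(P) = -2 (D(P) = 2*(-1) = -2)
Q(A, f) = ¾ + f/4 (Q(A, f) = -4*(f + 3)/((-5 - 2) - 9) = -4*(3 + f)/(-7 - 9) = -4*(3 + f)/(-16) = -4*(3 + f)*(-1)/16 = -4*(-3/16 - f/16) = ¾ + f/4)
m(j) = -7/2 + j (m(j) = (j - 2) + (¾ + (¼)*(-9)) = (-2 + j) + (¾ - 9/4) = (-2 + j) - 3/2 = -7/2 + j)
(-3050609 - 828701) + m(X) = (-3050609 - 828701) + (-7/2 - 1790) = -3879310 - 3587/2 = -7762207/2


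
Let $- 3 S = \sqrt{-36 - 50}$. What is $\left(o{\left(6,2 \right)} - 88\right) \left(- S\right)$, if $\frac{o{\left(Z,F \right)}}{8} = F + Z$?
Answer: $- 8 i \sqrt{86} \approx - 74.189 i$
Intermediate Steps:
$o{\left(Z,F \right)} = 8 F + 8 Z$ ($o{\left(Z,F \right)} = 8 \left(F + Z\right) = 8 F + 8 Z$)
$S = - \frac{i \sqrt{86}}{3}$ ($S = - \frac{\sqrt{-36 - 50}}{3} = - \frac{\sqrt{-86}}{3} = - \frac{i \sqrt{86}}{3} \approx - 3.0912 i$)
$\left(o{\left(6,2 \right)} - 88\right) \left(- S\right) = \left(\left(8 \cdot 2 + 8 \cdot 6\right) - 88\right) \left(- \frac{\left(-1\right) i \sqrt{86}}{3}\right) = \left(\left(16 + 48\right) - 88\right) \frac{i \sqrt{86}}{3} = \left(64 - 88\right) \frac{i \sqrt{86}}{3} = - 24 \frac{i \sqrt{86}}{3} = - 8 i \sqrt{86}$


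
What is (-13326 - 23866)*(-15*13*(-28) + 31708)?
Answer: -1382352256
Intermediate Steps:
(-13326 - 23866)*(-15*13*(-28) + 31708) = -37192*(-195*(-28) + 31708) = -37192*(5460 + 31708) = -37192*37168 = -1382352256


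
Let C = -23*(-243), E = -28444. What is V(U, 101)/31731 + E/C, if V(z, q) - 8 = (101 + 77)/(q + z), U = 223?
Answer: -200557507/39409902 ≈ -5.0890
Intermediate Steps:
V(z, q) = 8 + 178/(q + z) (V(z, q) = 8 + (101 + 77)/(q + z) = 8 + 178/(q + z))
C = 5589
V(U, 101)/31731 + E/C = (2*(89 + 4*101 + 4*223)/(101 + 223))/31731 - 28444/5589 = (2*(89 + 404 + 892)/324)*(1/31731) - 28444*1/5589 = (2*(1/324)*1385)*(1/31731) - 28444/5589 = (1385/162)*(1/31731) - 28444/5589 = 1385/5140422 - 28444/5589 = -200557507/39409902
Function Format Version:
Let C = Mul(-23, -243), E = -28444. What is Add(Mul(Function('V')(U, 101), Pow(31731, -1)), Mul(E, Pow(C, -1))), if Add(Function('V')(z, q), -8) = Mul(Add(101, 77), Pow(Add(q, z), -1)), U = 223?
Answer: Rational(-200557507, 39409902) ≈ -5.0890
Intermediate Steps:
Function('V')(z, q) = Add(8, Mul(178, Pow(Add(q, z), -1))) (Function('V')(z, q) = Add(8, Mul(Add(101, 77), Pow(Add(q, z), -1))) = Add(8, Mul(178, Pow(Add(q, z), -1))))
C = 5589
Add(Mul(Function('V')(U, 101), Pow(31731, -1)), Mul(E, Pow(C, -1))) = Add(Mul(Mul(2, Pow(Add(101, 223), -1), Add(89, Mul(4, 101), Mul(4, 223))), Pow(31731, -1)), Mul(-28444, Pow(5589, -1))) = Add(Mul(Mul(2, Pow(324, -1), Add(89, 404, 892)), Rational(1, 31731)), Mul(-28444, Rational(1, 5589))) = Add(Mul(Mul(2, Rational(1, 324), 1385), Rational(1, 31731)), Rational(-28444, 5589)) = Add(Mul(Rational(1385, 162), Rational(1, 31731)), Rational(-28444, 5589)) = Add(Rational(1385, 5140422), Rational(-28444, 5589)) = Rational(-200557507, 39409902)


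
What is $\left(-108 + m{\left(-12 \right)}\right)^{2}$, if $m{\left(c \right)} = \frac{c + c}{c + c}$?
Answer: $11449$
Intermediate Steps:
$m{\left(c \right)} = 1$ ($m{\left(c \right)} = \frac{2 c}{2 c} = 2 c \frac{1}{2 c} = 1$)
$\left(-108 + m{\left(-12 \right)}\right)^{2} = \left(-108 + 1\right)^{2} = \left(-107\right)^{2} = 11449$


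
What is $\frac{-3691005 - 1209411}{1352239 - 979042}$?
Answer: $- \frac{1633472}{124399} \approx -13.131$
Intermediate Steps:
$\frac{-3691005 - 1209411}{1352239 - 979042} = - \frac{4900416}{373197} = \left(-4900416\right) \frac{1}{373197} = - \frac{1633472}{124399}$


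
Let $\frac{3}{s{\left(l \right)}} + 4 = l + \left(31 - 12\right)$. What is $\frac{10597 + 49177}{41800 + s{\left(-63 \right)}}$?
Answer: $\frac{956384}{668799} \approx 1.43$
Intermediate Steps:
$s{\left(l \right)} = \frac{3}{15 + l}$ ($s{\left(l \right)} = \frac{3}{-4 + \left(l + \left(31 - 12\right)\right)} = \frac{3}{-4 + \left(l + 19\right)} = \frac{3}{-4 + \left(19 + l\right)} = \frac{3}{15 + l}$)
$\frac{10597 + 49177}{41800 + s{\left(-63 \right)}} = \frac{10597 + 49177}{41800 + \frac{3}{15 - 63}} = \frac{59774}{41800 + \frac{3}{-48}} = \frac{59774}{41800 + 3 \left(- \frac{1}{48}\right)} = \frac{59774}{41800 - \frac{1}{16}} = \frac{59774}{\frac{668799}{16}} = 59774 \cdot \frac{16}{668799} = \frac{956384}{668799}$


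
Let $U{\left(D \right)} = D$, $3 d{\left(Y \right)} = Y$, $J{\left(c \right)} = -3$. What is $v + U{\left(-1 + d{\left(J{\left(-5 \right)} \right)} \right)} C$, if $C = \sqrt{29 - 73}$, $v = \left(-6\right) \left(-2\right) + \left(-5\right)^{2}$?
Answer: $37 - 4 i \sqrt{11} \approx 37.0 - 13.266 i$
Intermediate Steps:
$d{\left(Y \right)} = \frac{Y}{3}$
$v = 37$ ($v = 12 + 25 = 37$)
$C = 2 i \sqrt{11}$ ($C = \sqrt{-44} = 2 i \sqrt{11} \approx 6.6332 i$)
$v + U{\left(-1 + d{\left(J{\left(-5 \right)} \right)} \right)} C = 37 + \left(-1 + \frac{1}{3} \left(-3\right)\right) 2 i \sqrt{11} = 37 + \left(-1 - 1\right) 2 i \sqrt{11} = 37 - 2 \cdot 2 i \sqrt{11} = 37 - 4 i \sqrt{11}$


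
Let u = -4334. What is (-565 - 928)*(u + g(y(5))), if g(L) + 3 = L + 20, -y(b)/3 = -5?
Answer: 6422886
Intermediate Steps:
y(b) = 15 (y(b) = -3*(-5) = 15)
g(L) = 17 + L (g(L) = -3 + (L + 20) = -3 + (20 + L) = 17 + L)
(-565 - 928)*(u + g(y(5))) = (-565 - 928)*(-4334 + (17 + 15)) = -1493*(-4334 + 32) = -1493*(-4302) = 6422886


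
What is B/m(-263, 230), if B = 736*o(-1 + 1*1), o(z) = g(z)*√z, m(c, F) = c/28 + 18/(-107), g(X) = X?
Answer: 0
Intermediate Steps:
m(c, F) = -18/107 + c/28 (m(c, F) = c*(1/28) + 18*(-1/107) = c/28 - 18/107 = -18/107 + c/28)
o(z) = z^(3/2) (o(z) = z*√z = z^(3/2))
B = 0 (B = 736*(-1 + 1*1)^(3/2) = 736*(-1 + 1)^(3/2) = 736*0^(3/2) = 736*0 = 0)
B/m(-263, 230) = 0/(-18/107 + (1/28)*(-263)) = 0/(-18/107 - 263/28) = 0/(-28645/2996) = 0*(-2996/28645) = 0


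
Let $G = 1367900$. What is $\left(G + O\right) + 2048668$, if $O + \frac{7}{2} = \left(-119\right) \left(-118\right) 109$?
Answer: $\frac{9894285}{2} \approx 4.9471 \cdot 10^{6}$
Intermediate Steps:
$O = \frac{3061149}{2}$ ($O = - \frac{7}{2} + \left(-119\right) \left(-118\right) 109 = - \frac{7}{2} + 14042 \cdot 109 = - \frac{7}{2} + 1530578 = \frac{3061149}{2} \approx 1.5306 \cdot 10^{6}$)
$\left(G + O\right) + 2048668 = \left(1367900 + \frac{3061149}{2}\right) + 2048668 = \frac{5796949}{2} + 2048668 = \frac{9894285}{2}$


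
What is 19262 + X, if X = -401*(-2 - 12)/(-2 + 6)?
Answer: 41331/2 ≈ 20666.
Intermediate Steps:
X = 2807/2 (X = -(-5614)/4 = -401*(-7/2) = 2807/2 ≈ 1403.5)
19262 + X = 19262 + 2807/2 = 41331/2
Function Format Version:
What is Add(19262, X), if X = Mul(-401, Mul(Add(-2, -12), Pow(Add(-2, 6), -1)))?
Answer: Rational(41331, 2) ≈ 20666.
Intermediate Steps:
X = Rational(2807, 2) (X = Mul(-401, Mul(-14, Pow(4, -1))) = Mul(-401, Mul(-14, Rational(1, 4))) = Mul(-401, Rational(-7, 2)) = Rational(2807, 2) ≈ 1403.5)
Add(19262, X) = Add(19262, Rational(2807, 2)) = Rational(41331, 2)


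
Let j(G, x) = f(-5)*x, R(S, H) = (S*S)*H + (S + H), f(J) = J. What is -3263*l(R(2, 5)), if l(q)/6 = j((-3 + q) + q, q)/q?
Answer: 97890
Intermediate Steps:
R(S, H) = H + S + H*S² (R(S, H) = S²*H + (H + S) = H*S² + (H + S) = H + S + H*S²)
j(G, x) = -5*x
l(q) = -30 (l(q) = 6*((-5*q)/q) = 6*(-5) = -30)
-3263*l(R(2, 5)) = -3263*(-30) = 97890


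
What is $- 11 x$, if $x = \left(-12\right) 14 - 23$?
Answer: $2101$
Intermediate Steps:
$x = -191$ ($x = -168 - 23 = -191$)
$- 11 x = \left(-11\right) \left(-191\right) = 2101$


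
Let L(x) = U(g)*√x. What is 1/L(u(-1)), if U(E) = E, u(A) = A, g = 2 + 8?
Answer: -I/10 ≈ -0.1*I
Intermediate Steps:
g = 10
L(x) = 10*√x
1/L(u(-1)) = 1/(10*√(-1)) = 1/(10*I) = -I/10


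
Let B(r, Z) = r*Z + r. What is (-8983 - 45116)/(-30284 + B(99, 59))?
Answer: 54099/24344 ≈ 2.2223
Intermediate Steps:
B(r, Z) = r + Z*r (B(r, Z) = Z*r + r = r + Z*r)
(-8983 - 45116)/(-30284 + B(99, 59)) = (-8983 - 45116)/(-30284 + 99*(1 + 59)) = -54099/(-30284 + 99*60) = -54099/(-30284 + 5940) = -54099/(-24344) = -54099*(-1/24344) = 54099/24344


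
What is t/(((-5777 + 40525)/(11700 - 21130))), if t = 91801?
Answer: -432841715/17374 ≈ -24913.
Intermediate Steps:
t/(((-5777 + 40525)/(11700 - 21130))) = 91801/(((-5777 + 40525)/(11700 - 21130))) = 91801/((34748/(-9430))) = 91801/((34748*(-1/9430))) = 91801/(-17374/4715) = 91801*(-4715/17374) = -432841715/17374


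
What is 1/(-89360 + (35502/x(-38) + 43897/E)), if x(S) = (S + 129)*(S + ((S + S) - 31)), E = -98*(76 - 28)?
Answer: -1266720/113209328227 ≈ -1.1189e-5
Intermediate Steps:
E = -4704 (E = -98*48 = -4704)
x(S) = (-31 + 3*S)*(129 + S) (x(S) = (129 + S)*(S + (2*S - 31)) = (129 + S)*(S + (-31 + 2*S)) = (129 + S)*(-31 + 3*S) = (-31 + 3*S)*(129 + S))
1/(-89360 + (35502/x(-38) + 43897/E)) = 1/(-89360 + (35502/(-3999 + 3*(-38)**2 + 356*(-38)) + 43897/(-4704))) = 1/(-89360 + (35502/(-3999 + 3*1444 - 13528) + 43897*(-1/4704))) = 1/(-89360 + (35502/(-3999 + 4332 - 13528) - 6271/672)) = 1/(-89360 + (35502/(-13195) - 6271/672)) = 1/(-89360 + (35502*(-1/13195) - 6271/672)) = 1/(-89360 + (-35502/13195 - 6271/672)) = 1/(-89360 - 15229027/1266720) = 1/(-113209328227/1266720) = -1266720/113209328227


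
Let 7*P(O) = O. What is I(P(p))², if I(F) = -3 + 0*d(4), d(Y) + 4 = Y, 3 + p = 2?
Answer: 9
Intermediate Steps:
p = -1 (p = -3 + 2 = -1)
d(Y) = -4 + Y
P(O) = O/7
I(F) = -3 (I(F) = -3 + 0*(-4 + 4) = -3 + 0*0 = -3 + 0 = -3)
I(P(p))² = (-3)² = 9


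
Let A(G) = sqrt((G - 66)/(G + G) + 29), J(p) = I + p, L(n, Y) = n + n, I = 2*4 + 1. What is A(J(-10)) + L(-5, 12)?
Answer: -10 + 5*sqrt(10)/2 ≈ -2.0943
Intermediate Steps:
I = 9 (I = 8 + 1 = 9)
L(n, Y) = 2*n
J(p) = 9 + p
A(G) = sqrt(29 + (-66 + G)/(2*G)) (A(G) = sqrt((-66 + G)/((2*G)) + 29) = sqrt((-66 + G)*(1/(2*G)) + 29) = sqrt((-66 + G)/(2*G) + 29) = sqrt(29 + (-66 + G)/(2*G)))
A(J(-10)) + L(-5, 12) = sqrt(118 - 132/(9 - 10))/2 + 2*(-5) = sqrt(118 - 132/(-1))/2 - 10 = sqrt(118 - 132*(-1))/2 - 10 = sqrt(118 + 132)/2 - 10 = sqrt(250)/2 - 10 = (5*sqrt(10))/2 - 10 = 5*sqrt(10)/2 - 10 = -10 + 5*sqrt(10)/2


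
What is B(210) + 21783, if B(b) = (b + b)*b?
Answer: 109983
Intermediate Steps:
B(b) = 2*b² (B(b) = (2*b)*b = 2*b²)
B(210) + 21783 = 2*210² + 21783 = 2*44100 + 21783 = 88200 + 21783 = 109983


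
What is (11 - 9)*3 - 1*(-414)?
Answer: 420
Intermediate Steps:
(11 - 9)*3 - 1*(-414) = 2*3 + 414 = 6 + 414 = 420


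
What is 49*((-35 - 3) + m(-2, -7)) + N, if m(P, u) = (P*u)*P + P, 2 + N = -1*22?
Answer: -3356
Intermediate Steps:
N = -24 (N = -2 - 1*22 = -2 - 22 = -24)
m(P, u) = P + u*P² (m(P, u) = u*P² + P = P + u*P²)
49*((-35 - 3) + m(-2, -7)) + N = 49*((-35 - 3) - 2*(1 - 2*(-7))) - 24 = 49*(-38 - 2*(1 + 14)) - 24 = 49*(-38 - 2*15) - 24 = 49*(-38 - 30) - 24 = 49*(-68) - 24 = -3332 - 24 = -3356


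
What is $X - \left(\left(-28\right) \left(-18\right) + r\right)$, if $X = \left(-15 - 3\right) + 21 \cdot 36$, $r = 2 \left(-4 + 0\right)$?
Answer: $242$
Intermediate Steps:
$r = -8$ ($r = 2 \left(-4\right) = -8$)
$X = 738$ ($X = \left(-15 - 3\right) + 756 = -18 + 756 = 738$)
$X - \left(\left(-28\right) \left(-18\right) + r\right) = 738 - \left(\left(-28\right) \left(-18\right) - 8\right) = 738 - \left(504 - 8\right) = 738 - 496 = 242$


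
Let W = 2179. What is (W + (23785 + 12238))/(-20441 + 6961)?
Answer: -19101/6740 ≈ -2.8340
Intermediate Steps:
(W + (23785 + 12238))/(-20441 + 6961) = (2179 + (23785 + 12238))/(-20441 + 6961) = (2179 + 36023)/(-13480) = 38202*(-1/13480) = -19101/6740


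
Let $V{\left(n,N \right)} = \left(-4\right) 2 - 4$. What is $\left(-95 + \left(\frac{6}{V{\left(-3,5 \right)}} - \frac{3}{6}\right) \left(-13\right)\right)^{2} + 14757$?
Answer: $21481$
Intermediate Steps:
$V{\left(n,N \right)} = -12$ ($V{\left(n,N \right)} = -8 - 4 = -12$)
$\left(-95 + \left(\frac{6}{V{\left(-3,5 \right)}} - \frac{3}{6}\right) \left(-13\right)\right)^{2} + 14757 = \left(-95 + \left(\frac{6}{-12} - \frac{3}{6}\right) \left(-13\right)\right)^{2} + 14757 = \left(-95 + \left(6 \left(- \frac{1}{12}\right) - \frac{1}{2}\right) \left(-13\right)\right)^{2} + 14757 = \left(-95 + \left(- \frac{1}{2} - \frac{1}{2}\right) \left(-13\right)\right)^{2} + 14757 = \left(-95 - -13\right)^{2} + 14757 = \left(-95 + 13\right)^{2} + 14757 = \left(-82\right)^{2} + 14757 = 6724 + 14757 = 21481$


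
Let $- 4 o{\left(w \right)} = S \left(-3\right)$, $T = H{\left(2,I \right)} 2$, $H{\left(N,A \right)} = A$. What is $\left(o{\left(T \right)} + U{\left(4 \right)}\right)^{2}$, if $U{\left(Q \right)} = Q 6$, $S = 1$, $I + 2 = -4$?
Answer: $\frac{9801}{16} \approx 612.56$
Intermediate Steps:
$I = -6$ ($I = -2 - 4 = -6$)
$U{\left(Q \right)} = 6 Q$
$T = -12$ ($T = \left(-6\right) 2 = -12$)
$o{\left(w \right)} = \frac{3}{4}$ ($o{\left(w \right)} = - \frac{1 \left(-3\right)}{4} = \left(- \frac{1}{4}\right) \left(-3\right) = \frac{3}{4}$)
$\left(o{\left(T \right)} + U{\left(4 \right)}\right)^{2} = \left(\frac{3}{4} + 6 \cdot 4\right)^{2} = \left(\frac{3}{4} + 24\right)^{2} = \left(\frac{99}{4}\right)^{2} = \frac{9801}{16}$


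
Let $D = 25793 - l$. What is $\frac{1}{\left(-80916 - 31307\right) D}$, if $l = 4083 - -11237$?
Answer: $- \frac{1}{1175311479} \approx -8.5084 \cdot 10^{-10}$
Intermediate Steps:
$l = 15320$ ($l = 4083 + 11237 = 15320$)
$D = 10473$ ($D = 25793 - 15320 = 10473$)
$\frac{1}{\left(-80916 - 31307\right) D} = \frac{1}{\left(-80916 - 31307\right) 10473} = \frac{1}{-112223} \cdot \frac{1}{10473} = \left(- \frac{1}{112223}\right) \frac{1}{10473} = - \frac{1}{1175311479}$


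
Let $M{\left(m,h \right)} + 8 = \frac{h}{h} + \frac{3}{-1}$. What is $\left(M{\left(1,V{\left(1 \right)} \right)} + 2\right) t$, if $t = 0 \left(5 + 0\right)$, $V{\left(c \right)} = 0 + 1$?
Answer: $0$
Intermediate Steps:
$V{\left(c \right)} = 1$
$M{\left(m,h \right)} = -10$ ($M{\left(m,h \right)} = -8 + \left(\frac{h}{h} + \frac{3}{-1}\right) = -8 + \left(1 + 3 \left(-1\right)\right) = -8 + \left(1 - 3\right) = -8 - 2 = -10$)
$t = 0$ ($t = 0 \cdot 5 = 0$)
$\left(M{\left(1,V{\left(1 \right)} \right)} + 2\right) t = \left(-10 + 2\right) 0 = \left(-8\right) 0 = 0$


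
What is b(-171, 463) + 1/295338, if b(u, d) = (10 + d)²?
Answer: 66075675403/295338 ≈ 2.2373e+5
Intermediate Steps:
b(-171, 463) + 1/295338 = (10 + 463)² + 1/295338 = 473² + 1/295338 = 223729 + 1/295338 = 66075675403/295338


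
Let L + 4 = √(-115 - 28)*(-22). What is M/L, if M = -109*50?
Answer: 5450/17307 - 29975*I*√143/17307 ≈ 0.3149 - 20.711*I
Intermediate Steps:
M = -5450
L = -4 - 22*I*√143 (L = -4 + √(-115 - 28)*(-22) = -4 + √(-143)*(-22) = -4 + (I*√143)*(-22) = -4 - 22*I*√143 ≈ -4.0 - 263.08*I)
M/L = -5450/(-4 - 22*I*√143)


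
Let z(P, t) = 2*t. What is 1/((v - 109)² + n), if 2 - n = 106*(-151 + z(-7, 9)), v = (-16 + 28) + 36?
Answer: 1/17821 ≈ 5.6114e-5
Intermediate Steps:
v = 48 (v = 12 + 36 = 48)
n = 14100 (n = 2 - 106*(-151 + 2*9) = 2 - 106*(-151 + 18) = 2 - 106*(-133) = 2 - 1*(-14098) = 2 + 14098 = 14100)
1/((v - 109)² + n) = 1/((48 - 109)² + 14100) = 1/((-61)² + 14100) = 1/(3721 + 14100) = 1/17821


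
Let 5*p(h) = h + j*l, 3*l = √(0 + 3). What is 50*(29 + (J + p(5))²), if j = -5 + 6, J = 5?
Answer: 9752/3 + 40*√3 ≈ 3319.9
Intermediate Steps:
j = 1
l = √3/3 (l = √(0 + 3)/3 = √3/3 ≈ 0.57735)
p(h) = h/5 + √3/15 (p(h) = (h + 1*(√3/3))/5 = (h + √3/3)/5 = h/5 + √3/15)
50*(29 + (J + p(5))²) = 50*(29 + (5 + ((⅕)*5 + √3/15))²) = 50*(29 + (5 + (1 + √3/15))²) = 50*(29 + (6 + √3/15)²) = 1450 + 50*(6 + √3/15)²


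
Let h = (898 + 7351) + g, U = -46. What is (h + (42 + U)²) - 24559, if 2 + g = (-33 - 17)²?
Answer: -13796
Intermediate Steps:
g = 2498 (g = -2 + (-33 - 17)² = -2 + (-50)² = -2 + 2500 = 2498)
h = 10747 (h = (898 + 7351) + 2498 = 8249 + 2498 = 10747)
(h + (42 + U)²) - 24559 = (10747 + (42 - 46)²) - 24559 = (10747 + (-4)²) - 24559 = (10747 + 16) - 24559 = 10763 - 24559 = -13796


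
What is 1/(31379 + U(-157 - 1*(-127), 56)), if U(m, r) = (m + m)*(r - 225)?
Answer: 1/41519 ≈ 2.4085e-5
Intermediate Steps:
U(m, r) = 2*m*(-225 + r) (U(m, r) = (2*m)*(-225 + r) = 2*m*(-225 + r))
1/(31379 + U(-157 - 1*(-127), 56)) = 1/(31379 + 2*(-157 - 1*(-127))*(-225 + 56)) = 1/(31379 + 2*(-157 + 127)*(-169)) = 1/(31379 + 2*(-30)*(-169)) = 1/(31379 + 10140) = 1/41519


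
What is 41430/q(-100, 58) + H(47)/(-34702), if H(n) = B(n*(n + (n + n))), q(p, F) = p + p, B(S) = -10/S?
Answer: -476383173911/2299701540 ≈ -207.15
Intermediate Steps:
q(p, F) = 2*p
H(n) = -10/(3*n**2) (H(n) = -10*1/(n*(n + (n + n))) = -10*1/(n*(n + 2*n)) = -10*1/(3*n**2) = -10/(3*n**2))
41430/q(-100, 58) + H(47)/(-34702) = 41430/((2*(-100))) - 10/3/47**2/(-34702) = 41430/(-200) - 10/3*1/2209*(-1/34702) = 41430*(-1/200) - 10/6627*(-1/34702) = -4143/20 + 5/114985077 = -476383173911/2299701540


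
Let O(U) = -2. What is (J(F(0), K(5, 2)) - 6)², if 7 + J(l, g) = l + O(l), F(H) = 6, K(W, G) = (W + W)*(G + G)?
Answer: 81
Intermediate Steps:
K(W, G) = 4*G*W (K(W, G) = (2*W)*(2*G) = 4*G*W)
J(l, g) = -9 + l (J(l, g) = -7 + (l - 2) = -7 + (-2 + l) = -9 + l)
(J(F(0), K(5, 2)) - 6)² = ((-9 + 6) - 6)² = (-3 - 6)² = (-9)² = 81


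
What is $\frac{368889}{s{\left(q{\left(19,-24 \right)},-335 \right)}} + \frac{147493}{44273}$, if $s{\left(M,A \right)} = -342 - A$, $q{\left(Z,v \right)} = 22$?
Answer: $- \frac{16330790246}{309911} \approx -52695.0$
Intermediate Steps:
$\frac{368889}{s{\left(q{\left(19,-24 \right)},-335 \right)}} + \frac{147493}{44273} = \frac{368889}{-342 - -335} + \frac{147493}{44273} = \frac{368889}{-342 + 335} + 147493 \cdot \frac{1}{44273} = \frac{368889}{-7} + \frac{147493}{44273} = 368889 \left(- \frac{1}{7}\right) + \frac{147493}{44273} = - \frac{368889}{7} + \frac{147493}{44273} = - \frac{16330790246}{309911}$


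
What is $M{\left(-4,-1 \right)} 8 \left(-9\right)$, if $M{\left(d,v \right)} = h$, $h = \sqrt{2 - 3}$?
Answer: $- 72 i \approx - 72.0 i$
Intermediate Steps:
$h = i$ ($h = \sqrt{-1} = i \approx 1.0 i$)
$M{\left(d,v \right)} = i$
$M{\left(-4,-1 \right)} 8 \left(-9\right) = i 8 \left(-9\right) = 8 i \left(-9\right) = - 72 i$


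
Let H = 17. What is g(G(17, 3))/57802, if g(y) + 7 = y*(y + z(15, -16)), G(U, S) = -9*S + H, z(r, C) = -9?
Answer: 183/57802 ≈ 0.0031660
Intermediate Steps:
G(U, S) = 17 - 9*S (G(U, S) = -9*S + 17 = 17 - 9*S)
g(y) = -7 + y*(-9 + y) (g(y) = -7 + y*(y - 9) = -7 + y*(-9 + y))
g(G(17, 3))/57802 = (-7 + (17 - 9*3)² - 9*(17 - 9*3))/57802 = (-7 + (17 - 27)² - 9*(17 - 27))*(1/57802) = (-7 + (-10)² - 9*(-10))*(1/57802) = (-7 + 100 + 90)*(1/57802) = 183*(1/57802) = 183/57802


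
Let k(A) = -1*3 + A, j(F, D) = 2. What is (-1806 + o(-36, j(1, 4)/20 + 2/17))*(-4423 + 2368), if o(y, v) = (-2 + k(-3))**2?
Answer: 3579810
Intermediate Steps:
k(A) = -3 + A
o(y, v) = 64 (o(y, v) = (-2 + (-3 - 3))**2 = (-2 - 6)**2 = (-8)**2 = 64)
(-1806 + o(-36, j(1, 4)/20 + 2/17))*(-4423 + 2368) = (-1806 + 64)*(-4423 + 2368) = -1742*(-2055) = 3579810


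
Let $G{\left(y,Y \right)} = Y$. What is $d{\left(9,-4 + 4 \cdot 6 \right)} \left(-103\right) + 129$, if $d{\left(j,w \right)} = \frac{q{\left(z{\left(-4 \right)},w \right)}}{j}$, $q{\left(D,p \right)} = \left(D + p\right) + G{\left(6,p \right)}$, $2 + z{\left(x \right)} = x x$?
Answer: $-489$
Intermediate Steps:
$z{\left(x \right)} = -2 + x^{2}$ ($z{\left(x \right)} = -2 + x x = -2 + x^{2}$)
$q{\left(D,p \right)} = D + 2 p$ ($q{\left(D,p \right)} = \left(D + p\right) + p = D + 2 p$)
$d{\left(j,w \right)} = \frac{14 + 2 w}{j}$ ($d{\left(j,w \right)} = \frac{\left(-2 + \left(-4\right)^{2}\right) + 2 w}{j} = \frac{\left(-2 + 16\right) + 2 w}{j} = \frac{14 + 2 w}{j}$)
$d{\left(9,-4 + 4 \cdot 6 \right)} \left(-103\right) + 129 = \frac{2 \left(7 + \left(-4 + 4 \cdot 6\right)\right)}{9} \left(-103\right) + 129 = 2 \cdot \frac{1}{9} \left(7 + \left(-4 + 24\right)\right) \left(-103\right) + 129 = 2 \cdot \frac{1}{9} \left(7 + 20\right) \left(-103\right) + 129 = 2 \cdot \frac{1}{9} \cdot 27 \left(-103\right) + 129 = 6 \left(-103\right) + 129 = -618 + 129 = -489$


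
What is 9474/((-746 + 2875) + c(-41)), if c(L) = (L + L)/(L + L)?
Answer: 1579/355 ≈ 4.4479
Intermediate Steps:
c(L) = 1 (c(L) = (2*L)/((2*L)) = (2*L)*(1/(2*L)) = 1)
9474/((-746 + 2875) + c(-41)) = 9474/((-746 + 2875) + 1) = 9474/(2129 + 1) = 9474/2130 = 9474*(1/2130) = 1579/355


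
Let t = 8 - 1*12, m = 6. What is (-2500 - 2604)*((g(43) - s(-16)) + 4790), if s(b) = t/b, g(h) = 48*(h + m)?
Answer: -36451492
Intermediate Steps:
g(h) = 288 + 48*h (g(h) = 48*(h + 6) = 48*(6 + h) = 288 + 48*h)
t = -4 (t = 8 - 12 = -4)
s(b) = -4/b
(-2500 - 2604)*((g(43) - s(-16)) + 4790) = (-2500 - 2604)*(((288 + 48*43) - (-4)/(-16)) + 4790) = -5104*(((288 + 2064) - (-4)*(-1)/16) + 4790) = -5104*((2352 - 1*¼) + 4790) = -5104*((2352 - ¼) + 4790) = -5104*(9407/4 + 4790) = -5104*28567/4 = -36451492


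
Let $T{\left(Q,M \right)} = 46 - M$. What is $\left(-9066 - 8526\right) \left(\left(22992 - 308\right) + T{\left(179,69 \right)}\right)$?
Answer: $-398652312$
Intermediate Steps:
$\left(-9066 - 8526\right) \left(\left(22992 - 308\right) + T{\left(179,69 \right)}\right) = \left(-9066 - 8526\right) \left(\left(22992 - 308\right) + \left(46 - 69\right)\right) = - 17592 \left(\left(22992 - 308\right) + \left(46 - 69\right)\right) = - 17592 \left(22684 - 23\right) = \left(-17592\right) 22661 = -398652312$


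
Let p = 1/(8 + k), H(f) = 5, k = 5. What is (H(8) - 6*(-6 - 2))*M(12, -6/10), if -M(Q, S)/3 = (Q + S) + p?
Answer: -118614/65 ≈ -1824.8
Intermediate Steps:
p = 1/13 (p = 1/(8 + 5) = 1/13 ≈ 0.076923)
M(Q, S) = -3/13 - 3*Q - 3*S (M(Q, S) = -3*((Q + S) + 1/13) = -3*(1/13 + Q + S) = -3/13 - 3*Q - 3*S)
(H(8) - 6*(-6 - 2))*M(12, -6/10) = (5 - 6*(-6 - 2))*(-3/13 - 3*12 - (-18)/10) = (5 - 6*(-8))*(-3/13 - 36 - (-18)/10) = (5 + 48)*(-3/13 - 36 - 3*(-⅗)) = 53*(-3/13 - 36 + 9/5) = 53*(-2238/65) = -118614/65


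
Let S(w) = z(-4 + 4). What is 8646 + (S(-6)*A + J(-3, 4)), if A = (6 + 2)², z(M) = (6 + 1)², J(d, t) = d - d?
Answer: 11782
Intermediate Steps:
J(d, t) = 0
z(M) = 49 (z(M) = 7² = 49)
A = 64 (A = 8² = 64)
S(w) = 49
8646 + (S(-6)*A + J(-3, 4)) = 8646 + (49*64 + 0) = 8646 + (3136 + 0) = 8646 + 3136 = 11782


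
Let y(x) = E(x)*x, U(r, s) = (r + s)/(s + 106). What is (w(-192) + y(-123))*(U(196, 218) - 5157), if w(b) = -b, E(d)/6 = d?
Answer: -1406986283/3 ≈ -4.6900e+8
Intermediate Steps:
E(d) = 6*d
U(r, s) = (r + s)/(106 + s)
y(x) = 6*x² (y(x) = (6*x)*x = 6*x²)
(w(-192) + y(-123))*(U(196, 218) - 5157) = (-1*(-192) + 6*(-123)²)*((196 + 218)/(106 + 218) - 5157) = (192 + 6*15129)*(414/324 - 5157) = (192 + 90774)*((1/324)*414 - 5157) = 90966*(23/18 - 5157) = 90966*(-92803/18) = -1406986283/3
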